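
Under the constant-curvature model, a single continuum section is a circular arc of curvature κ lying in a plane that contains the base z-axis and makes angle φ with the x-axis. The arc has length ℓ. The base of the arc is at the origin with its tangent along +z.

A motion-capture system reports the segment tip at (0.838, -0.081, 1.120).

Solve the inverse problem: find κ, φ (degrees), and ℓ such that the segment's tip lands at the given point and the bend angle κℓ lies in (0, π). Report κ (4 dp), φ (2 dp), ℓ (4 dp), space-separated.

0.8577 354.48 1.5031

ρ = √(x²+y²) = √(0.838² + -0.081²) = 0.84191
φ = atan2(y, x) mod 360° = atan2(-0.081, 0.838) = 354.4790°
|p|² = ρ² + z² = 0.84191² + 1.120² = 1.96321
κ = 2ρ / |p|² = 2×0.84191 / 1.96321 = 0.85768
θ = 2·atan2(ρ, z) = 2·atan2(0.84191, 1.120) = 1.28918 rad
ℓ = θ/κ = 1.28918/0.85768 = 1.50309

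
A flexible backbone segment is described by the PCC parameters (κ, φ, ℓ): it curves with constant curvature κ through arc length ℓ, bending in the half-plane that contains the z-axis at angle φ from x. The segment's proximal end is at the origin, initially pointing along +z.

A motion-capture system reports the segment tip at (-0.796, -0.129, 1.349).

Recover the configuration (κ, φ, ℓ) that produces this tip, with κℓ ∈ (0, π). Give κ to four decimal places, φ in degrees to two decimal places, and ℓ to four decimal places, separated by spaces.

0.6529 189.21 1.6503

ρ = √(x²+y²) = √(-0.796² + -0.129²) = 0.80639
φ = atan2(y, x) mod 360° = atan2(-0.129, -0.796) = 189.2053°
|p|² = ρ² + z² = 0.80639² + 1.349² = 2.47006
κ = 2ρ / |p|² = 2×0.80639 / 2.47006 = 0.65293
θ = 2·atan2(ρ, z) = 2·atan2(0.80639, 1.349) = 1.07755 rad
ℓ = θ/κ = 1.07755/0.65293 = 1.65033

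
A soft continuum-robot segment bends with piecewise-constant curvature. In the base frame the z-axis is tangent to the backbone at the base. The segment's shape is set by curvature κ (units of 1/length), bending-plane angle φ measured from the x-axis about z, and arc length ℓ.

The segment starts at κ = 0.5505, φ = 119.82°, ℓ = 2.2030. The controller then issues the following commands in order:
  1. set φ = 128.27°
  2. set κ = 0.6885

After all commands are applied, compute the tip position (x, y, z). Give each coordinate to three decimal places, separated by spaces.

initial: κ=0.5505, φ=119.82°, ℓ=2.2030
cmd 1: set φ=128.27° → (κ,φ,ℓ)=(0.5505,128.27°,2.2030) → tip=(-0.7308,0.9264,1.7013)
cmd 2: set κ=0.6885 → (κ,φ,ℓ)=(0.6885,128.27°,2.2030) → tip=(-0.8510,1.0787,1.4503)

-0.851 1.079 1.450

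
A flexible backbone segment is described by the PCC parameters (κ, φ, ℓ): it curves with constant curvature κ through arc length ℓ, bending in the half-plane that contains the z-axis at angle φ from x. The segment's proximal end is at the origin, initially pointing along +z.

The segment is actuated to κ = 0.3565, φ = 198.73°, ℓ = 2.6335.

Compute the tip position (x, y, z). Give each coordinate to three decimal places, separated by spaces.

-1.087 -0.369 2.263

θ = κ·ℓ = 0.3565 × 2.6335 = 0.93884 rad
ρ = (1 − cos θ)/κ = (1 − 0.59072)/0.3565 = 1.14804
z = sin θ / κ = 0.80688/0.3565 = 2.26332
x = ρ cos φ = 1.14804 × cos(198.73°) = -1.08725
y = ρ sin φ = 1.14804 × sin(198.73°) = -0.36865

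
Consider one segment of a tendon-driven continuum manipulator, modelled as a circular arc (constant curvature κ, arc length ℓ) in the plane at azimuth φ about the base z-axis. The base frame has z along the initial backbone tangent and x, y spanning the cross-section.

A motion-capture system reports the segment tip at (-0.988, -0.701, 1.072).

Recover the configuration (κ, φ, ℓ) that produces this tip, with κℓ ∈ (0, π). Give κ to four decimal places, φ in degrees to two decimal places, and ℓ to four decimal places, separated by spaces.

0.9259 215.36 1.8282

ρ = √(x²+y²) = √(-0.988² + -0.701²) = 1.21142
φ = atan2(y, x) mod 360° = atan2(-0.701, -0.988) = 215.3562°
|p|² = ρ² + z² = 1.21142² + 1.072² = 2.61673
κ = 2ρ / |p|² = 2×1.21142 / 2.61673 = 0.92591
θ = 2·atan2(ρ, z) = 2·atan2(1.21142, 1.072) = 1.69276 rad
ℓ = θ/κ = 1.69276/0.92591 = 1.82822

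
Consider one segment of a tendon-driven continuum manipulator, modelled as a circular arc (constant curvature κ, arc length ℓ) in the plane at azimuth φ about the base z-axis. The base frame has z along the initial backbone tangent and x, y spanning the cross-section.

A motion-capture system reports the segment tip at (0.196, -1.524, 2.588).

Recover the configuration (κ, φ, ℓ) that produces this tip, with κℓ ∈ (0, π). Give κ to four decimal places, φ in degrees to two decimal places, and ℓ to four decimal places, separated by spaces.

ρ = √(x²+y²) = √(0.196² + -1.524²) = 1.53655
φ = atan2(y, x) mod 360° = atan2(-1.524, 0.196) = 277.3285°
|p|² = ρ² + z² = 1.53655² + 2.588² = 9.05874
κ = 2ρ / |p|² = 2×1.53655 / 9.05874 = 0.33924
θ = 2·atan2(ρ, z) = 2·atan2(1.53655, 2.588) = 1.07158 rad
ℓ = θ/κ = 1.07158/0.33924 = 3.15875

0.3392 277.33 3.1588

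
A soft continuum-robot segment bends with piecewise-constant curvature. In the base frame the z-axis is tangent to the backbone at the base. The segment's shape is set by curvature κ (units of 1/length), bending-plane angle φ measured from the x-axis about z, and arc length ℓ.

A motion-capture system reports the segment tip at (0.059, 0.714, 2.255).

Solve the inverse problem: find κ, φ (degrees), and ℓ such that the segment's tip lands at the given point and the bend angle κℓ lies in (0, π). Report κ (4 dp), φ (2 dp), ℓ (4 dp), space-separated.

0.2559 85.28 2.4038

ρ = √(x²+y²) = √(0.059² + 0.714²) = 0.71643
φ = atan2(y, x) mod 360° = atan2(0.714, 0.059) = 85.2762°
|p|² = ρ² + z² = 0.71643² + 2.255² = 5.59830
κ = 2ρ / |p|² = 2×0.71643 / 5.59830 = 0.25595
θ = 2·atan2(ρ, z) = 2·atan2(0.71643, 2.255) = 0.61525 rad
ℓ = θ/κ = 0.61525/0.25595 = 2.40381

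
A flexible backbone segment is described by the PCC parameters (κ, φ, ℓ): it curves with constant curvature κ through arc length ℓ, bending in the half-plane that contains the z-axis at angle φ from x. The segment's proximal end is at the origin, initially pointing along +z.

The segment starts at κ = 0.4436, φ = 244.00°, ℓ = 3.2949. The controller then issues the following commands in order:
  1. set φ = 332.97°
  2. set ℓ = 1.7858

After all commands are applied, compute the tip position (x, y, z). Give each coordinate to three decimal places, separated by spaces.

0.598 -0.305 1.605

initial: κ=0.4436, φ=244.00°, ℓ=3.2949
cmd 1: set φ=332.97° → (κ,φ,ℓ)=(0.4436,332.97°,3.2949) → tip=(1.7892,-0.9128,2.2409)
cmd 2: set ℓ=1.7858 → (κ,φ,ℓ)=(0.4436,332.97°,1.7858) → tip=(0.5978,-0.3050,1.6048)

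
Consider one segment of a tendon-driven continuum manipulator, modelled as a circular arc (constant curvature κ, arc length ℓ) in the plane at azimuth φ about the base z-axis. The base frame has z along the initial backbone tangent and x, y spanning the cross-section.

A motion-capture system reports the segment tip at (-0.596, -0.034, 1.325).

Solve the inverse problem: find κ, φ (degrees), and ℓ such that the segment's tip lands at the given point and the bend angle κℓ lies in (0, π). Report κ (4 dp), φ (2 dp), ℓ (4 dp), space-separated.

0.5653 183.27 1.4976

ρ = √(x²+y²) = √(-0.596² + -0.034²) = 0.59697
φ = atan2(y, x) mod 360° = atan2(-0.034, -0.596) = 183.2650°
|p|² = ρ² + z² = 0.59697² + 1.325² = 2.11200
κ = 2ρ / |p|² = 2×0.59697 / 2.11200 = 0.56531
θ = 2·atan2(ρ, z) = 2·atan2(0.59697, 1.325) = 0.84661 rad
ℓ = θ/κ = 0.84661/0.56531 = 1.49760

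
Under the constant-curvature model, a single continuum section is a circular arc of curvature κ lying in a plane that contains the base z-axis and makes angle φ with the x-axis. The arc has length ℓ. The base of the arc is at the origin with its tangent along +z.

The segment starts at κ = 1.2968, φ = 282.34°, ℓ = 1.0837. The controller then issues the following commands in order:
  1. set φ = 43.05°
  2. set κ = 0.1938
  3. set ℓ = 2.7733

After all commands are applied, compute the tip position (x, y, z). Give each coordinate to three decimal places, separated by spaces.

0.532 0.497 2.642

initial: κ=1.2968, φ=282.34°, ℓ=1.0837
cmd 1: set φ=43.05° → (κ,φ,ℓ)=(1.2968,43.05°,1.0837) → tip=(0.4707,0.4397,0.7606)
cmd 2: set κ=0.1938 → (κ,φ,ℓ)=(0.1938,43.05°,1.0837) → tip=(0.0829,0.0774,1.0758)
cmd 3: set ℓ=2.7733 → (κ,φ,ℓ)=(0.1938,43.05°,2.7733) → tip=(0.5316,0.4966,2.6417)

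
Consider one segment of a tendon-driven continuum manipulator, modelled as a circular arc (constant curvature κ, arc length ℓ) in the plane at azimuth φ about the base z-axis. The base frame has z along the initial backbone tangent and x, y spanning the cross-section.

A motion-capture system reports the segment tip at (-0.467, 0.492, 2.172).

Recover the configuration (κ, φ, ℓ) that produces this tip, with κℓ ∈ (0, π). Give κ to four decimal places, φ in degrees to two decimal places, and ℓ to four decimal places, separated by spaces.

ρ = √(x²+y²) = √(-0.467² + 0.492²) = 0.67835
φ = atan2(y, x) mod 360° = atan2(0.492, -0.467) = 133.5067°
|p|² = ρ² + z² = 0.67835² + 2.172² = 5.17774
κ = 2ρ / |p|² = 2×0.67835 / 5.17774 = 0.26202
θ = 2·atan2(ρ, z) = 2·atan2(0.67835, 2.172) = 0.60543 rad
ℓ = θ/κ = 0.60543/0.26202 = 2.31059

0.2620 133.51 2.3106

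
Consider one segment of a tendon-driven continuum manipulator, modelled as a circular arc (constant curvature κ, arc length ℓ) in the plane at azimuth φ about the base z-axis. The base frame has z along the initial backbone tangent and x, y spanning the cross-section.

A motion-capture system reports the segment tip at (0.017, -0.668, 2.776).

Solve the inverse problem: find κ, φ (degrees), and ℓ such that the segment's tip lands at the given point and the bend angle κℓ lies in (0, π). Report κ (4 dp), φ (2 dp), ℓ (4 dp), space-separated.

ρ = √(x²+y²) = √(0.017² + -0.668²) = 0.66822
φ = atan2(y, x) mod 360° = atan2(-0.668, 0.017) = 271.4578°
|p|² = ρ² + z² = 0.66822² + 2.776² = 8.15269
κ = 2ρ / |p|² = 2×0.66822 / 8.15269 = 0.16393
θ = 2·atan2(ρ, z) = 2·atan2(0.66822, 2.776) = 0.47244 rad
ℓ = θ/κ = 0.47244/0.16393 = 2.88202

0.1639 271.46 2.8820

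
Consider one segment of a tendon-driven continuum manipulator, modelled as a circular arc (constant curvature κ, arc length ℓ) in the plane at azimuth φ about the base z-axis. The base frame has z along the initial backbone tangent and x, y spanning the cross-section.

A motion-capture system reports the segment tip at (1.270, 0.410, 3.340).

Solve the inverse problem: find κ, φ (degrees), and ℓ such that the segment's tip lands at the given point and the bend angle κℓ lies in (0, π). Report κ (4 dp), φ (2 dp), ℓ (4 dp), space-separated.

ρ = √(x²+y²) = √(1.270² + 0.410²) = 1.33454
φ = atan2(y, x) mod 360° = atan2(0.410, 1.270) = 17.8919°
|p|² = ρ² + z² = 1.33454² + 3.340² = 12.93660
κ = 2ρ / |p|² = 2×1.33454 / 12.93660 = 0.20632
θ = 2·atan2(ρ, z) = 2·atan2(1.33454, 3.340) = 0.76026 rad
ℓ = θ/κ = 0.76026/0.20632 = 3.68485

0.2063 17.89 3.6849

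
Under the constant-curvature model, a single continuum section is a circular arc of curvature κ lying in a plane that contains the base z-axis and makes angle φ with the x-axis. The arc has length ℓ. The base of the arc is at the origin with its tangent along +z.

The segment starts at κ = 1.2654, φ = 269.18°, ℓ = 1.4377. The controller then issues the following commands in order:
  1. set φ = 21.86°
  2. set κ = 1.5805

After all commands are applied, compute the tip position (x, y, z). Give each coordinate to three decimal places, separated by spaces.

0.966 0.388 0.483

initial: κ=1.2654, φ=269.18°, ℓ=1.4377
cmd 1: set φ=21.86° → (κ,φ,ℓ)=(1.2654,21.86°,1.4377) → tip=(0.9138,0.3666,0.7660)
cmd 2: set κ=1.5805 → (κ,φ,ℓ)=(1.5805,21.86°,1.4377) → tip=(0.9662,0.3876,0.4833)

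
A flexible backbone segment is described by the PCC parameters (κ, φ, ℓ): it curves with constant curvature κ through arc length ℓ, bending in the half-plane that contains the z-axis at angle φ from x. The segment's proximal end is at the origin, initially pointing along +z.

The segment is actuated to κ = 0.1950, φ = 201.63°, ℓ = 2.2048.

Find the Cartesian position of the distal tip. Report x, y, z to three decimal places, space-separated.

θ = κ·ℓ = 0.1950 × 2.2048 = 0.42994 rad
ρ = (1 − cos θ)/κ = (1 − 0.90899)/0.1950 = 0.46671
z = sin θ / κ = 0.41681/0.1950 = 2.13750
x = ρ cos φ = 0.46671 × cos(201.63°) = -0.43384
y = ρ sin φ = 0.46671 × sin(201.63°) = -0.17203

-0.434 -0.172 2.138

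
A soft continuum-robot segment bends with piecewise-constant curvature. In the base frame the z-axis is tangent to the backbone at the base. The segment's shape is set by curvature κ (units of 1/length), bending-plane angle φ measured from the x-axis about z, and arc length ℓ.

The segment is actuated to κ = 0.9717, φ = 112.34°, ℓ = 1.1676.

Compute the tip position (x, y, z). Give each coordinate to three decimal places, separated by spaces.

-0.226 0.550 0.933

θ = κ·ℓ = 0.9717 × 1.1676 = 1.13456 rad
ρ = (1 − cos θ)/κ = (1 − 0.42253)/0.9717 = 0.59428
z = sin θ / κ = 0.90635/0.9717 = 0.93274
x = ρ cos φ = 0.59428 × cos(112.34°) = -0.22589
y = ρ sin φ = 0.59428 × sin(112.34°) = 0.54968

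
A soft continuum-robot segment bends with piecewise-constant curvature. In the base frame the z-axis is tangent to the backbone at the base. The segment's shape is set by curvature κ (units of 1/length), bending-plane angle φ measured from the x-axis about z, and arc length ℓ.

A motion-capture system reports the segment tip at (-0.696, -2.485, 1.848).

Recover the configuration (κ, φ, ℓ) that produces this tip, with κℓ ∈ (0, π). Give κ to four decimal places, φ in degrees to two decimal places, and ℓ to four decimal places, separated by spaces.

ρ = √(x²+y²) = √(-0.696² + -2.485²) = 2.58063
φ = atan2(y, x) mod 360° = atan2(-2.485, -0.696) = 254.3535°
|p|² = ρ² + z² = 2.58063² + 1.848² = 10.07475
κ = 2ρ / |p|² = 2×2.58063 / 10.07475 = 0.51230
θ = 2·atan2(ρ, z) = 2·atan2(2.58063, 1.848) = 1.89869 rad
ℓ = θ/κ = 1.89869/0.51230 = 3.70623

0.5123 254.35 3.7062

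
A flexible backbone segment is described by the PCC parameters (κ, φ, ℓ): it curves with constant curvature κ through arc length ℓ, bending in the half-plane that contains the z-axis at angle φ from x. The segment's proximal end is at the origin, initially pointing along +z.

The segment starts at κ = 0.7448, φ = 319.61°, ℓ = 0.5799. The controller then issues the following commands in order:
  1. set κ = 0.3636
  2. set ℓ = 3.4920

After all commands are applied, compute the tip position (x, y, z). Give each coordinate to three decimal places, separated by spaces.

1.473 -1.254 2.627

initial: κ=0.7448, φ=319.61°, ℓ=0.5799
cmd 1: set κ=0.3636 → (κ,φ,ℓ)=(0.3636,319.61°,0.5799) → tip=(0.0464,-0.0395,0.5756)
cmd 2: set ℓ=3.4920 → (κ,φ,ℓ)=(0.3636,319.61°,3.4920) → tip=(1.4735,-1.2536,2.6265)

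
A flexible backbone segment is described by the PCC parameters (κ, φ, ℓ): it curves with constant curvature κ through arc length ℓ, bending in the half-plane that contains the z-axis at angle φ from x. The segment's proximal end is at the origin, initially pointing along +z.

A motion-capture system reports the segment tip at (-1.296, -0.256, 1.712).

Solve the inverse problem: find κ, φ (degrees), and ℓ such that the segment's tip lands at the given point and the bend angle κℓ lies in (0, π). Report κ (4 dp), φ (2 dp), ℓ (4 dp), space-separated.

0.5650 191.17 2.3263

ρ = √(x²+y²) = √(-1.296² + -0.256²) = 1.32104
φ = atan2(y, x) mod 360° = atan2(-0.256, -1.296) = 191.1738°
|p|² = ρ² + z² = 1.32104² + 1.712² = 4.67610
κ = 2ρ / |p|² = 2×1.32104 / 4.67610 = 0.56502
θ = 2·atan2(ρ, z) = 2·atan2(1.32104, 1.712) = 1.31441 rad
ℓ = θ/κ = 1.31441/0.56502 = 2.32631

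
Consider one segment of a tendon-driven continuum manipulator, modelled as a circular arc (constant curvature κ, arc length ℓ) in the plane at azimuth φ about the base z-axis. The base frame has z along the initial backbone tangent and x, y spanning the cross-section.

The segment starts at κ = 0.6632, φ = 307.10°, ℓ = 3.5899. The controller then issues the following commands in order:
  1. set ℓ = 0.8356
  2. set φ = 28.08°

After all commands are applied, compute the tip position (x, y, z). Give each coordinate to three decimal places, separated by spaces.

initial: κ=0.6632, φ=307.10°, ℓ=3.5899
cmd 1: set ℓ=0.8356 → (κ,φ,ℓ)=(0.6632,307.10°,0.8356) → tip=(0.1361,-0.1800,0.7935)
cmd 2: set φ=28.08° → (κ,φ,ℓ)=(0.6632,28.08°,0.8356) → tip=(0.1991,0.1062,0.7935)

0.199 0.106 0.793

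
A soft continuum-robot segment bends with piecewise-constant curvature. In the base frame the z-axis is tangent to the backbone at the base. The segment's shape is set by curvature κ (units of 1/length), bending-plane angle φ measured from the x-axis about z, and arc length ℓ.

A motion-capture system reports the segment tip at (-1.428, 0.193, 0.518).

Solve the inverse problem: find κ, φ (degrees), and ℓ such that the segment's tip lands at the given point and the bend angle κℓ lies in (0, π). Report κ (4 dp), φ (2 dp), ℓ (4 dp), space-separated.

ρ = √(x²+y²) = √(-1.428² + 0.193²) = 1.44098
φ = atan2(y, x) mod 360° = atan2(0.193, -1.428) = 172.3029°
|p|² = ρ² + z² = 1.44098² + 0.518² = 2.34476
κ = 2ρ / |p|² = 2×1.44098 / 2.34476 = 1.22911
θ = 2·atan2(ρ, z) = 2·atan2(1.44098, 0.518) = 2.45141 rad
ℓ = θ/κ = 2.45141/1.22911 = 1.99446

1.2291 172.30 1.9945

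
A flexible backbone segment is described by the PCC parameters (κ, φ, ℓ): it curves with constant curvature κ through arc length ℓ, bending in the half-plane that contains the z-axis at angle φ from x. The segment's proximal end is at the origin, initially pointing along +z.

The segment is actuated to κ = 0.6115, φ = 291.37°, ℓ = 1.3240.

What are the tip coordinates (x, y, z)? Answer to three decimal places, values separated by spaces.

θ = κ·ℓ = 0.6115 × 1.3240 = 0.80963 rad
ρ = (1 − cos θ)/κ = (1 − 0.68977)/0.6115 = 0.50733
z = sin θ / κ = 0.72403/0.6115 = 1.18402
x = ρ cos φ = 0.50733 × cos(291.37°) = 0.18486
y = ρ sin φ = 0.50733 × sin(291.37°) = -0.47245

0.185 -0.472 1.184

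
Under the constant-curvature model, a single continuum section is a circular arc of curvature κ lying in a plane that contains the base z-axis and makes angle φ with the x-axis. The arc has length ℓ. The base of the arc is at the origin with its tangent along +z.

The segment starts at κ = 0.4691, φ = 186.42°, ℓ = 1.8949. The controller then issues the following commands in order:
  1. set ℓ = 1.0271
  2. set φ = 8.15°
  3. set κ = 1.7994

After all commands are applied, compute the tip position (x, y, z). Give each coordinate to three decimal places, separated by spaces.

0.701 0.100 0.535

initial: κ=0.4691, φ=186.42°, ℓ=1.8949
cmd 1: set ℓ=1.0271 → (κ,φ,ℓ)=(0.4691,186.42°,1.0271) → tip=(-0.2412,-0.0271,0.9878)
cmd 2: set φ=8.15° → (κ,φ,ℓ)=(0.4691,8.15°,1.0271) → tip=(0.2402,0.0344,0.9878)
cmd 3: set κ=1.7994 → (κ,φ,ℓ)=(1.7994,8.15°,1.0271) → tip=(0.7008,0.1004,0.5345)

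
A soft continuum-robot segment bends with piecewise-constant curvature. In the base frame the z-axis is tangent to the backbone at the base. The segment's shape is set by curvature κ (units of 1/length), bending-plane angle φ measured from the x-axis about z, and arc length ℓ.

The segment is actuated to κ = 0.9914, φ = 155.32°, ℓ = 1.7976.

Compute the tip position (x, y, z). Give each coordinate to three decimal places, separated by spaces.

θ = κ·ℓ = 0.9914 × 1.7976 = 1.78214 rad
ρ = (1 − cos θ)/κ = (1 − -0.20977)/0.9914 = 1.22027
z = sin θ / κ = 0.97775/0.9914 = 0.98623
x = ρ cos φ = 1.22027 × cos(155.32°) = -1.10880
y = ρ sin φ = 1.22027 × sin(155.32°) = 0.50952

-1.109 0.510 0.986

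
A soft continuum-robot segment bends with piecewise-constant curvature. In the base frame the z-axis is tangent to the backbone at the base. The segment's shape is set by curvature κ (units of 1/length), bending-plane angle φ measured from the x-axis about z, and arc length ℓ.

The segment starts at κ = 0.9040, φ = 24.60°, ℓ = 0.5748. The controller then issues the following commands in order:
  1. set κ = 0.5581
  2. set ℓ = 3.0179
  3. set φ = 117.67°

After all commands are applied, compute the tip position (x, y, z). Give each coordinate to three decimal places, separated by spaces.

-0.926 1.767 1.780

initial: κ=0.9040, φ=24.60°, ℓ=0.5748
cmd 1: set κ=0.5581 → (κ,φ,ℓ)=(0.5581,24.60°,0.5748) → tip=(0.0831,0.0381,0.5650)
cmd 2: set ℓ=3.0179 → (κ,φ,ℓ)=(0.5581,24.60°,3.0179) → tip=(1.8137,0.8304,1.7803)
cmd 3: set φ=117.67° → (κ,φ,ℓ)=(0.5581,117.67°,3.0179) → tip=(-0.9263,1.7666,1.7803)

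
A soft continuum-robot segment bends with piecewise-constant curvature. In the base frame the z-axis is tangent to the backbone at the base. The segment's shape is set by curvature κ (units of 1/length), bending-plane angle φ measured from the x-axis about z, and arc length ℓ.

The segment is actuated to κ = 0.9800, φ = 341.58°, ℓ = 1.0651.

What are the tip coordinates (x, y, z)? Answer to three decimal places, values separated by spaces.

0.481 -0.160 0.882

θ = κ·ℓ = 0.9800 × 1.0651 = 1.04380 rad
ρ = (1 − cos θ)/κ = (1 − 0.50294)/0.9800 = 0.50720
z = sin θ / κ = 0.86432/0.9800 = 0.88196
x = ρ cos φ = 0.50720 × cos(341.58°) = 0.48122
y = ρ sin φ = 0.50720 × sin(341.58°) = -0.16027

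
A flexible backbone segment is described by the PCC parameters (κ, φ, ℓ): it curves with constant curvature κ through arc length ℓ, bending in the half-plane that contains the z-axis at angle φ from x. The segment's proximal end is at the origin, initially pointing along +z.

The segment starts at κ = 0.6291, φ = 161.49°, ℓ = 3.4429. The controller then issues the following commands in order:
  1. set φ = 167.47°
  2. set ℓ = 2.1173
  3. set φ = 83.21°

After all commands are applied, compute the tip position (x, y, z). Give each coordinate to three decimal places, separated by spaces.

initial: κ=0.6291, φ=161.49°, ℓ=3.4429
cmd 1: set φ=167.47° → (κ,φ,ℓ)=(0.6291,167.47°,3.4429) → tip=(-2.4216,0.5382,1.3163)
cmd 2: set ℓ=2.1173 → (κ,φ,ℓ)=(0.6291,167.47°,2.1173) → tip=(-1.1847,0.2633,1.5445)
cmd 3: set φ=83.21° → (κ,φ,ℓ)=(0.6291,83.21°,2.1173) → tip=(0.1435,1.2051,1.5445)

0.143 1.205 1.544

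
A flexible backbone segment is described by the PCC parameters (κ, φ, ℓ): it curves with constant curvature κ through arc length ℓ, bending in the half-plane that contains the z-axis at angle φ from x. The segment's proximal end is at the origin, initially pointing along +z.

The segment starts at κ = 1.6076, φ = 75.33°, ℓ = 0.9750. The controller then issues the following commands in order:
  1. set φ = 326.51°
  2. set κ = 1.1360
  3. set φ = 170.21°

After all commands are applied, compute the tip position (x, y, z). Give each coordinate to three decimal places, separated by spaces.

initial: κ=1.6076, φ=75.33°, ℓ=0.9750
cmd 1: set φ=326.51° → (κ,φ,ℓ)=(1.6076,326.51°,0.9750) → tip=(0.5170,-0.3421,0.6220)
cmd 2: set κ=1.1360 → (κ,φ,ℓ)=(1.1360,326.51°,0.9750) → tip=(0.4061,-0.2687,0.7875)
cmd 3: set φ=170.21° → (κ,φ,ℓ)=(1.1360,170.21°,0.9750) → tip=(-0.4799,0.0828,0.7875)

-0.480 0.083 0.788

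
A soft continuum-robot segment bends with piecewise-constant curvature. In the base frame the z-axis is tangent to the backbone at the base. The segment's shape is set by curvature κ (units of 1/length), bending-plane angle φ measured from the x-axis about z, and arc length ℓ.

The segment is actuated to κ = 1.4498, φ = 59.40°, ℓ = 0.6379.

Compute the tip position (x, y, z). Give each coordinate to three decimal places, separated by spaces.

θ = κ·ℓ = 1.4498 × 0.6379 = 0.92483 rad
ρ = (1 − cos θ)/κ = (1 − 0.60197)/1.4498 = 0.27454
z = sin θ / κ = 0.79852/1.4498 = 0.55078
x = ρ cos φ = 0.27454 × cos(59.40°) = 0.13975
y = ρ sin φ = 0.27454 × sin(59.40°) = 0.23631

0.140 0.236 0.551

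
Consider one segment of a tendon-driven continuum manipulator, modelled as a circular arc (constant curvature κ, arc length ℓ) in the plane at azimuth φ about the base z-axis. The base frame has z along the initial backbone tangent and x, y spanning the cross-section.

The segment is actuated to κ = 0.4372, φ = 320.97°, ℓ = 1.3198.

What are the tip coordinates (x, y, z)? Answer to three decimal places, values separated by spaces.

θ = κ·ℓ = 0.4372 × 1.3198 = 0.57702 rad
ρ = (1 − cos θ)/κ = (1 − 0.83809)/0.4372 = 0.37032
z = sin θ / κ = 0.54553/0.4372 = 1.24777
x = ρ cos φ = 0.37032 × cos(320.97°) = 0.28767
y = ρ sin φ = 0.37032 × sin(320.97°) = -0.23320

0.288 -0.233 1.248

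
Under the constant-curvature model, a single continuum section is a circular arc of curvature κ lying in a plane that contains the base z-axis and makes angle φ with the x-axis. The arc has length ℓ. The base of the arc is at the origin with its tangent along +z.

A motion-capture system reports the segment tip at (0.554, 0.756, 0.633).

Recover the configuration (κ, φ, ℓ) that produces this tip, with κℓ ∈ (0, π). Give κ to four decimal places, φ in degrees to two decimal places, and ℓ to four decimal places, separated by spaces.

ρ = √(x²+y²) = √(0.554² + 0.756²) = 0.93726
φ = atan2(y, x) mod 360° = atan2(0.756, 0.554) = 53.7659°
|p|² = ρ² + z² = 0.93726² + 0.633² = 1.27914
κ = 2ρ / |p|² = 2×0.93726 / 1.27914 = 1.46545
θ = 2·atan2(ρ, z) = 2·atan2(0.93726, 0.633) = 1.95358 rad
ℓ = θ/κ = 1.95358/1.46545 = 1.33309

1.4654 53.77 1.3331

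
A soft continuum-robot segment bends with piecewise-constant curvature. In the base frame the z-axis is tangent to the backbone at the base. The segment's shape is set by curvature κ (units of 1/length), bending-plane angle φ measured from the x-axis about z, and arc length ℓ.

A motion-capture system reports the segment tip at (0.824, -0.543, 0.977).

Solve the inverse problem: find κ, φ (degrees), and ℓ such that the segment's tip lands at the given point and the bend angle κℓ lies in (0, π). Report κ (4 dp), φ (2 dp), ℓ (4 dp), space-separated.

1.0235 326.62 1.5445

ρ = √(x²+y²) = √(0.824² + -0.543²) = 0.98683
φ = atan2(y, x) mod 360° = atan2(-0.543, 0.824) = 326.6159°
|p|² = ρ² + z² = 0.98683² + 0.977² = 1.92835
κ = 2ρ / |p|² = 2×0.98683 / 1.92835 = 1.02349
θ = 2·atan2(ρ, z) = 2·atan2(0.98683, 0.977) = 1.58080 rad
ℓ = θ/κ = 1.58080/1.02349 = 1.54452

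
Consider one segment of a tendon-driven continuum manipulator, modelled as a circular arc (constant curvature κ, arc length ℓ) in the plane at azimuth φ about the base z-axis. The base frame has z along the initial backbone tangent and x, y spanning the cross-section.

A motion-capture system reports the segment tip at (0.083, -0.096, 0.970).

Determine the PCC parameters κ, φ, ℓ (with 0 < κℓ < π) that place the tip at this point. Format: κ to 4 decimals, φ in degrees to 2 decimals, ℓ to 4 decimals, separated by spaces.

ρ = √(x²+y²) = √(0.083² + -0.096²) = 0.12691
φ = atan2(y, x) mod 360° = atan2(-0.096, 0.083) = 310.8461°
|p|² = ρ² + z² = 0.12691² + 0.970² = 0.95700
κ = 2ρ / |p|² = 2×0.12691 / 0.95700 = 0.26521
θ = 2·atan2(ρ, z) = 2·atan2(0.12691, 0.970) = 0.26018 rad
ℓ = θ/κ = 0.26018/0.26521 = 0.98103

0.2652 310.85 0.9810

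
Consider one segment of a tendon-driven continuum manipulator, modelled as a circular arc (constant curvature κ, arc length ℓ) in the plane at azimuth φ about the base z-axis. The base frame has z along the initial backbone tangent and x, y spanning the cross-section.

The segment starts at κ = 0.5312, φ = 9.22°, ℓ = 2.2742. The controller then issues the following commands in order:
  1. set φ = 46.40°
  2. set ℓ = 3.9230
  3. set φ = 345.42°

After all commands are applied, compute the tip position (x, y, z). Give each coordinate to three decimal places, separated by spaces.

2.716 -0.707 1.640

initial: κ=0.5312, φ=9.22°, ℓ=2.2742
cmd 1: set φ=46.40° → (κ,φ,ℓ)=(0.5312,46.40°,2.2742) → tip=(0.8376,0.8795,1.7600)
cmd 2: set ℓ=3.9230 → (κ,φ,ℓ)=(0.5312,46.40°,3.9230) → tip=(1.9355,2.0325,1.6401)
cmd 3: set φ=345.42° → (κ,φ,ℓ)=(0.5312,345.42°,3.9230) → tip=(2.7162,-0.7065,1.6401)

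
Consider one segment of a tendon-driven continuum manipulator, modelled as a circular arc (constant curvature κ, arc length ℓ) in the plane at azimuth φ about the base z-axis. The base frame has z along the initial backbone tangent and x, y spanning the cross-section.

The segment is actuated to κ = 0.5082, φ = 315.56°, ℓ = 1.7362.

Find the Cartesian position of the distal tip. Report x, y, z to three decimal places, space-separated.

θ = κ·ℓ = 0.5082 × 1.7362 = 0.88234 rad
ρ = (1 − cos θ)/κ = (1 − 0.63535)/0.5082 = 0.71754
z = sin θ / κ = 0.77223/0.5082 = 1.51953
x = ρ cos φ = 0.71754 × cos(315.56°) = 0.51231
y = ρ sin φ = 0.71754 × sin(315.56°) = -0.50239

0.512 -0.502 1.520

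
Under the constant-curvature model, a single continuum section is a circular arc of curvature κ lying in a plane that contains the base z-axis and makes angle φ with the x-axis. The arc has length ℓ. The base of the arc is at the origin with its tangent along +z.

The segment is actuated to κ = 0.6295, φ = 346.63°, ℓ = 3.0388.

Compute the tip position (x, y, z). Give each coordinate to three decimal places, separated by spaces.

θ = κ·ℓ = 0.6295 × 3.0388 = 1.91292 rad
ρ = (1 − cos θ)/κ = (1 − -0.33549)/0.6295 = 2.12151
z = sin θ / κ = 0.94204/0.6295 = 1.49649
x = ρ cos φ = 2.12151 × cos(346.63°) = 2.06401
y = ρ sin φ = 2.12151 × sin(346.63°) = -0.49058

2.064 -0.491 1.496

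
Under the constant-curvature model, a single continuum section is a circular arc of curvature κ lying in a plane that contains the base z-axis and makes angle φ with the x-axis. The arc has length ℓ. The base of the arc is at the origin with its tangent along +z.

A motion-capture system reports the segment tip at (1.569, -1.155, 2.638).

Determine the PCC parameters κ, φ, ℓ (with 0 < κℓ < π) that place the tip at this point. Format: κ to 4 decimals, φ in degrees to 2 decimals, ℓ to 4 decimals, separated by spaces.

ρ = √(x²+y²) = √(1.569² + -1.155²) = 1.94828
φ = atan2(y, x) mod 360° = atan2(-1.155, 1.569) = 323.6418°
|p|² = ρ² + z² = 1.94828² + 2.638² = 10.75483
κ = 2ρ / |p|² = 2×1.94828 / 10.75483 = 0.36231
θ = 2·atan2(ρ, z) = 2·atan2(1.94828, 2.638) = 1.27226 rad
ℓ = θ/κ = 1.27226/0.36231 = 3.51154

0.3623 323.64 3.5115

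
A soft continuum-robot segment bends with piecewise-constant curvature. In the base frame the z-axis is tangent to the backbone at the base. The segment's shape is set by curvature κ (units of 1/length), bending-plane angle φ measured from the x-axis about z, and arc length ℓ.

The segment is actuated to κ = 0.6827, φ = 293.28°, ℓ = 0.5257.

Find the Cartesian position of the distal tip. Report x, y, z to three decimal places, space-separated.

0.037 -0.086 0.514

θ = κ·ℓ = 0.6827 × 0.5257 = 0.35890 rad
ρ = (1 − cos θ)/κ = (1 − 0.93629)/0.6827 = 0.09333
z = sin θ / κ = 0.35124/0.6827 = 0.51449
x = ρ cos φ = 0.09333 × cos(293.28°) = 0.03689
y = ρ sin φ = 0.09333 × sin(293.28°) = -0.08573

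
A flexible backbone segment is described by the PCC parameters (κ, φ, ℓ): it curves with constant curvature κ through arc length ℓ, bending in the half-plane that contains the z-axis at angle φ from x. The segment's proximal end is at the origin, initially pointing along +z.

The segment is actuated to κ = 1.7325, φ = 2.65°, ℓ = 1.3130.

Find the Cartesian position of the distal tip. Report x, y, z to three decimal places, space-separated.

0.950 0.044 0.440

θ = κ·ℓ = 1.7325 × 1.3130 = 2.27477 rad
ρ = (1 − cos θ)/κ = (1 − -0.64725)/1.7325 = 0.95080
z = sin θ / κ = 0.76227/1.7325 = 0.43999
x = ρ cos φ = 0.95080 × cos(2.65°) = 0.94978
y = ρ sin φ = 0.95080 × sin(2.65°) = 0.04396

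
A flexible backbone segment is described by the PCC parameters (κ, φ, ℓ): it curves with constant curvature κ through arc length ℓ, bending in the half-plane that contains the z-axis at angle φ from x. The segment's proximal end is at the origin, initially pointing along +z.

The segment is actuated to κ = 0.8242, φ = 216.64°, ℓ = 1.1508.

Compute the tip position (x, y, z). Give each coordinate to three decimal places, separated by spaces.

-0.406 -0.302 0.986

θ = κ·ℓ = 0.8242 × 1.1508 = 0.94849 rad
ρ = (1 − cos θ)/κ = (1 − 0.58291)/0.8242 = 0.50605
z = sin θ / κ = 0.81254/0.8242 = 0.98585
x = ρ cos φ = 0.50605 × cos(216.64°) = -0.40606
y = ρ sin φ = 0.50605 × sin(216.64°) = -0.30200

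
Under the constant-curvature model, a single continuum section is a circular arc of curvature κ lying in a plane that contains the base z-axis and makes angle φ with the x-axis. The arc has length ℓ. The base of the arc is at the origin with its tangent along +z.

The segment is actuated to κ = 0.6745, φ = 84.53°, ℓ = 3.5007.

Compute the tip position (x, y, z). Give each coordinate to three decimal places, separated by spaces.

0.242 2.525 1.043

θ = κ·ℓ = 0.6745 × 3.5007 = 2.36122 rad
ρ = (1 − cos θ)/κ = (1 − -0.71065)/0.6745 = 2.53618
z = sin θ / κ = 0.70354/0.6745 = 1.04306
x = ρ cos φ = 2.53618 × cos(84.53°) = 0.24176
y = ρ sin φ = 2.53618 × sin(84.53°) = 2.52463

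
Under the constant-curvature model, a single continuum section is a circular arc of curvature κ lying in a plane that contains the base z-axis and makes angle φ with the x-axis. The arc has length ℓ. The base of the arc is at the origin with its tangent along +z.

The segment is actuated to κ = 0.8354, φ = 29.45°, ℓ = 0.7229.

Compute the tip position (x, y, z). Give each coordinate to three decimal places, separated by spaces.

θ = κ·ℓ = 0.8354 × 0.7229 = 0.60391 rad
ρ = (1 − cos θ)/κ = (1 − 0.82312)/0.8354 = 0.21173
z = sin θ / κ = 0.56787/0.8354 = 0.67975
x = ρ cos φ = 0.21173 × cos(29.45°) = 0.18437
y = ρ sin φ = 0.21173 × sin(29.45°) = 0.10410

0.184 0.104 0.680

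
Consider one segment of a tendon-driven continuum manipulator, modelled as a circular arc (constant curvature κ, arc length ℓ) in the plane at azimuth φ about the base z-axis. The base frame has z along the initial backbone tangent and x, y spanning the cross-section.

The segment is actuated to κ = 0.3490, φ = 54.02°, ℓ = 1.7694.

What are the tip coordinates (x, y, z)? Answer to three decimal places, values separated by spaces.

0.311 0.428 1.659

θ = κ·ℓ = 0.3490 × 1.7694 = 0.61752 rad
ρ = (1 − cos θ)/κ = (1 − 0.81532)/0.3490 = 0.52918
z = sin θ / κ = 0.57902/0.3490 = 1.65907
x = ρ cos φ = 0.52918 × cos(54.02°) = 0.31089
y = ρ sin φ = 0.52918 × sin(54.02°) = 0.42822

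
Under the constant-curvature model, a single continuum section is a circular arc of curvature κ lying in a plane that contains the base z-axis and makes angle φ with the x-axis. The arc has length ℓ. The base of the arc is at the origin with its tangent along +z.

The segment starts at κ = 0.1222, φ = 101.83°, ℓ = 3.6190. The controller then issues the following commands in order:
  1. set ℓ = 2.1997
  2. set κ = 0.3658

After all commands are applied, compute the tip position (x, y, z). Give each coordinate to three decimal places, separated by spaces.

initial: κ=0.1222, φ=101.83°, ℓ=3.6190
cmd 1: set ℓ=2.1997 → (κ,φ,ℓ)=(0.1222,101.83°,2.1997) → tip=(-0.0602,0.2876,2.1733)
cmd 2: set κ=0.3658 → (κ,φ,ℓ)=(0.3658,101.83°,2.1997) → tip=(-0.1719,0.8205,1.9699)

-0.172 0.820 1.970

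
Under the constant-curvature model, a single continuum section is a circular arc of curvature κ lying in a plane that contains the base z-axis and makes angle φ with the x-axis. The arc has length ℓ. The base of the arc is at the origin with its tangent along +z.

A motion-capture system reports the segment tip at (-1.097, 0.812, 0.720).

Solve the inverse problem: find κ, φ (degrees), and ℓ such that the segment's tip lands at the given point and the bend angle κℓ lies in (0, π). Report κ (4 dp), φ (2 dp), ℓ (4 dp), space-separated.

ρ = √(x²+y²) = √(-1.097² + 0.812²) = 1.36483
φ = atan2(y, x) mod 360° = atan2(0.812, -1.097) = 143.4911°
|p|² = ρ² + z² = 1.36483² + 0.720² = 2.38115
κ = 2ρ / |p|² = 2×1.36483 / 2.38115 = 1.14636
θ = 2·atan2(ρ, z) = 2·atan2(1.36483, 0.720) = 2.17072 rad
ℓ = θ/κ = 2.17072/1.14636 = 1.89358

1.1464 143.49 1.8936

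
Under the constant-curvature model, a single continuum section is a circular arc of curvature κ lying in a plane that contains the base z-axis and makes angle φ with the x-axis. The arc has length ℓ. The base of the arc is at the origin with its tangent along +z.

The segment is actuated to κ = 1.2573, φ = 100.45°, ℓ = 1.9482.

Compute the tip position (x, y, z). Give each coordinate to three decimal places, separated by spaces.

θ = κ·ℓ = 1.2573 × 1.9482 = 2.44947 rad
ρ = (1 − cos θ)/κ = (1 − -0.76989)/1.2573 = 1.40769
z = sin θ / κ = 0.63817/1.2573 = 0.50757
x = ρ cos φ = 1.40769 × cos(100.45°) = -0.25532
y = ρ sin φ = 1.40769 × sin(100.45°) = 1.38435

-0.255 1.384 0.508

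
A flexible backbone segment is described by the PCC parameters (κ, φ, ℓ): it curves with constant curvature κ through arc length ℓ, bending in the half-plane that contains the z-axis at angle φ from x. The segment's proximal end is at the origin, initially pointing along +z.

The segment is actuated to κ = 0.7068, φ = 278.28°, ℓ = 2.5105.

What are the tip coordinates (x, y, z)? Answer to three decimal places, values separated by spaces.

0.245 -1.683 1.386

θ = κ·ℓ = 0.7068 × 2.5105 = 1.77442 rad
ρ = (1 − cos θ)/κ = (1 − -0.20222)/0.7068 = 1.70093
z = sin θ / κ = 0.97934/0.7068 = 1.38560
x = ρ cos φ = 1.70093 × cos(278.28°) = 0.24495
y = ρ sin φ = 1.70093 × sin(278.28°) = -1.68320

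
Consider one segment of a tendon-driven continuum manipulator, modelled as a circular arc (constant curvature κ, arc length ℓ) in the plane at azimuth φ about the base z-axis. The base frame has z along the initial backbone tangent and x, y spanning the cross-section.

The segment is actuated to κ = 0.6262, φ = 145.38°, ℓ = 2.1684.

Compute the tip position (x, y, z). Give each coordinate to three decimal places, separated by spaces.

θ = κ·ℓ = 0.6262 × 2.1684 = 1.35785 rad
ρ = (1 − cos θ)/κ = (1 − 0.21134)/0.6262 = 1.25944
z = sin θ / κ = 0.97741/0.6262 = 1.56086
x = ρ cos φ = 1.25944 × cos(145.38°) = -1.03644
y = ρ sin φ = 1.25944 × sin(145.38°) = 0.71553

-1.036 0.716 1.561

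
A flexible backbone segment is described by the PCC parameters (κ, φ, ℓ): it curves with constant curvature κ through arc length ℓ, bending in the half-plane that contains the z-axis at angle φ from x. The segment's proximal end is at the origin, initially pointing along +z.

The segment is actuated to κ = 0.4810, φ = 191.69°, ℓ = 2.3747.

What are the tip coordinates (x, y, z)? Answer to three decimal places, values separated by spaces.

-1.190 -0.246 1.891

θ = κ·ℓ = 0.4810 × 2.3747 = 1.14223 rad
ρ = (1 − cos θ)/κ = (1 − 0.41557)/0.4810 = 1.21504
z = sin θ / κ = 0.90956/0.4810 = 1.89098
x = ρ cos φ = 1.21504 × cos(191.69°) = -1.18984
y = ρ sin φ = 1.21504 × sin(191.69°) = -0.24619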